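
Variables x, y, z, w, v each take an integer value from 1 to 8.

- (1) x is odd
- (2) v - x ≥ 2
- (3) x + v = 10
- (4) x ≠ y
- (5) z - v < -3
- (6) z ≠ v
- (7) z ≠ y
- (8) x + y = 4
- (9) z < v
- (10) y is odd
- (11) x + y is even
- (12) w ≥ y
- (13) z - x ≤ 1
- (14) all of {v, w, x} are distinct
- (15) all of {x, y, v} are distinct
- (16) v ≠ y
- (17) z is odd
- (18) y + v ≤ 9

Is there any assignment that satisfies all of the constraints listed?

Satisfiable

Setting (x, y, z, w, v) = (3, 1, 3, 6, 7) satisfies everything: constraint 2: v - x = 4; constraint 3: x + v = 10; constraint 5: z - v = -4, and the others follow.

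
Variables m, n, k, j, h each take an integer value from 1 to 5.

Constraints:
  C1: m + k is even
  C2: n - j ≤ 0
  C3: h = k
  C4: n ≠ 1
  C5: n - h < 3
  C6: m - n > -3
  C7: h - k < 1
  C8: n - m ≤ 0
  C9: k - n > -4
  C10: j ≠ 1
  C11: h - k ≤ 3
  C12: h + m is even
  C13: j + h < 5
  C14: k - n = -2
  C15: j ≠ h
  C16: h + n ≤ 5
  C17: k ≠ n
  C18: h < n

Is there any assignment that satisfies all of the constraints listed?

The assignment m = 3, n = 3, k = 1, j = 3, h = 1 works:
  constraint 2 holds since n - j = 0.
  constraint 5 holds since n - h = 2.
  constraint 6 holds since m - n = 0.
The rest check out directly.

Satisfiable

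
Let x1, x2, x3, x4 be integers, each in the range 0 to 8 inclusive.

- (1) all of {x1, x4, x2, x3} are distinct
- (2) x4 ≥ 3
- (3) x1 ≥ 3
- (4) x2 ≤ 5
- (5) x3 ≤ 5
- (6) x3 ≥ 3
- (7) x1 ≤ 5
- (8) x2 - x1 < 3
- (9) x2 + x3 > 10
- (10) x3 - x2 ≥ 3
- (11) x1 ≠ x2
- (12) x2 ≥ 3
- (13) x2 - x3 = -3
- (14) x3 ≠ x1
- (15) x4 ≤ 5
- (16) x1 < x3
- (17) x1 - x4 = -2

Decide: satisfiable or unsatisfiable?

Unsatisfiable

Constraints 2, 3, 4, 5, 6, 7, 12, and 15 confine each of x1, x4, x2, x3 to the 3 values {3, …, 5}.
Constraint 1 requires all 4 of them to be distinct, but only 3 values are available — impossible by the pigeonhole principle.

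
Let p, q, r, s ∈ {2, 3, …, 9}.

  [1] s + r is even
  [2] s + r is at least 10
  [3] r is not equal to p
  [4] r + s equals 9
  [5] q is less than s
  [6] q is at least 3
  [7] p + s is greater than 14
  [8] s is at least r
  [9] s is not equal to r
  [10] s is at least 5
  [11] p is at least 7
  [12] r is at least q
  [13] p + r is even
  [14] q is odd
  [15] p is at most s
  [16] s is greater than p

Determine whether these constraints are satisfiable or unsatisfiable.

From constraints 6 and 12: r ≥ q ≥ 3. From constraints 11 and 15: s ≥ p ≥ 7. Hence r + s ≥ 10. But constraint 4 requires r + s = 9, and 9 < 10. Contradiction.

Unsatisfiable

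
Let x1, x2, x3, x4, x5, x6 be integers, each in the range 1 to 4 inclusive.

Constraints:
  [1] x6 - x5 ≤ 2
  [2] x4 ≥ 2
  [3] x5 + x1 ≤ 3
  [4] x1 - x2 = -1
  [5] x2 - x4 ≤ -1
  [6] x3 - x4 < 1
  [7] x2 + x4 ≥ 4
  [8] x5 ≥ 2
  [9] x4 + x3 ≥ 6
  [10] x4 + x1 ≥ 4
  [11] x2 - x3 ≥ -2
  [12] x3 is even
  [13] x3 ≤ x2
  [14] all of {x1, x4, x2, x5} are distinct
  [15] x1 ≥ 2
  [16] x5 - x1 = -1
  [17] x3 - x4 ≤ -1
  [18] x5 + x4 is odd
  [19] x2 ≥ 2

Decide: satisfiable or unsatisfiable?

Unsatisfiable

Constraints 2, 8, 15, and 19 confine each of x1, x4, x2, x5 to the 3 values {2, …, 4} (the domain already gives each ≤ 4).
Constraint 14 requires all 4 of them to be distinct, but only 3 values are available — impossible by the pigeonhole principle.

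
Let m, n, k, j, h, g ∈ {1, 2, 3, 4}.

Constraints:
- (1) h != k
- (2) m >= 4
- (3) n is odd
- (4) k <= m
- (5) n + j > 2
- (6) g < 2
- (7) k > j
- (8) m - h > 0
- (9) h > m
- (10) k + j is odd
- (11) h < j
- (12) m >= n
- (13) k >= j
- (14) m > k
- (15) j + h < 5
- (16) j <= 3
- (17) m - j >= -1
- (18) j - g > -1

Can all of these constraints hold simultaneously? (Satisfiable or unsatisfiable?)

Unsatisfiable

Constraints 7, 9, 11, and 14 give h < j, j < k, k < m, m < h. Chaining: h < j < k < m < h, which forces h < h — impossible.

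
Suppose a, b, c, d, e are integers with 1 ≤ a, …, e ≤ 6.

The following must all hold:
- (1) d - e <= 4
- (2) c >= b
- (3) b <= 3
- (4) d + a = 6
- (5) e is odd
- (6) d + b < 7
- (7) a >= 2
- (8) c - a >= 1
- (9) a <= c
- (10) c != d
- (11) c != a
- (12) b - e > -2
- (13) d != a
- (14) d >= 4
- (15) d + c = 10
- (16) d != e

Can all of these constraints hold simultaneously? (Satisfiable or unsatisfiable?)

Satisfiable

Try a = 2, b = 2, c = 6, d = 4, e = 3.
Check constraint 1: d - e = 1; constraint 4: d + a = 6; constraint 6: d + b = 6. The remaining constraints are straightforward to verify.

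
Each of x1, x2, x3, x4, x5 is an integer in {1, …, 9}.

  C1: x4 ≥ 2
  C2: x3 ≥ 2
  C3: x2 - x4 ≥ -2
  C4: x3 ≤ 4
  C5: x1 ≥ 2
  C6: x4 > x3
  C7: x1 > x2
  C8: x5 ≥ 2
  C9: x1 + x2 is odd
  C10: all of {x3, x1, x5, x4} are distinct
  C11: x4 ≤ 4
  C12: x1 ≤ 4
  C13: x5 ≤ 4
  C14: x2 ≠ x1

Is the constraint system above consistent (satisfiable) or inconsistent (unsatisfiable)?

Unsatisfiable

Constraints 1, 2, 4, 5, 8, 11, 12, and 13 confine each of x3, x1, x5, x4 to the 3 values {2, …, 4}.
Constraint 10 requires all 4 of them to be distinct, but only 3 values are available — impossible by the pigeonhole principle.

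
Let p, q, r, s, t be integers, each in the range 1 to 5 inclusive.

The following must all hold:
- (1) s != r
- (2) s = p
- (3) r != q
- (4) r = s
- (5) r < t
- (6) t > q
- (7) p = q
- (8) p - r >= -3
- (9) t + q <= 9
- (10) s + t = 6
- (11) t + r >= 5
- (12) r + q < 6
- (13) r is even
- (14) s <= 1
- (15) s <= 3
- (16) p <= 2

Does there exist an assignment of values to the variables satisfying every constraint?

Unsatisfiable

From constraints 2, 4, and 7, r = s = p = q, so r = q. But constraint 3 says r ≠ q. Contradiction.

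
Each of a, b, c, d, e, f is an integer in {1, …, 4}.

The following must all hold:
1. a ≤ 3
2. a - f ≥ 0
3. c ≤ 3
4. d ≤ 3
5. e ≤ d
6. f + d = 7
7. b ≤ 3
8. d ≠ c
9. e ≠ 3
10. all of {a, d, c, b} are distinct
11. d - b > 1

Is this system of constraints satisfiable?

Unsatisfiable

Constraints 1, 3, 4, and 7 confine each of a, d, c, b to the 3 values {1, …, 3} (the domain already gives each ≥ 1).
Constraint 10 requires all 4 of them to be distinct, but only 3 values are available — impossible by the pigeonhole principle.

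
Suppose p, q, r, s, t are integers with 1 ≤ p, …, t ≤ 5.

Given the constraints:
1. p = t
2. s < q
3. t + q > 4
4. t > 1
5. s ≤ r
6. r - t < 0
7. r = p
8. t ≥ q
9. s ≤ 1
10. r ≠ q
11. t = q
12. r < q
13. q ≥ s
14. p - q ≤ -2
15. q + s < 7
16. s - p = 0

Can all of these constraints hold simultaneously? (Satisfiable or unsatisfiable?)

Unsatisfiable

From constraints 1, 7, and 11, r = p = t = q, so r = q. But constraint 10 says r ≠ q. Contradiction.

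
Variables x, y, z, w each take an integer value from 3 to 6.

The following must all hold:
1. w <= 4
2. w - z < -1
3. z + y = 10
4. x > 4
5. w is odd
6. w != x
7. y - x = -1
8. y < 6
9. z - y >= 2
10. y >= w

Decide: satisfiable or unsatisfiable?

Setting (x, y, z, w) = (5, 4, 6, 3) satisfies everything: constraint 2: w - z = -3; constraint 3: z + y = 10, and the others follow.

Satisfiable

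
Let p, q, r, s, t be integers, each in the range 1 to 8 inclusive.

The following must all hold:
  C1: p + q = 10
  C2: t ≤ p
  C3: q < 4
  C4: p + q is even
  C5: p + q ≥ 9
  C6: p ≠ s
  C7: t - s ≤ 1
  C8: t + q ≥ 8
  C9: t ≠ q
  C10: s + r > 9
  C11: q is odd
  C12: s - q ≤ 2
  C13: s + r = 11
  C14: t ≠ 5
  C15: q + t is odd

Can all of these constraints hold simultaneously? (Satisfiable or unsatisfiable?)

One satisfying assignment is p = 7, q = 3, r = 6, s = 5, t = 6.
For the less obvious constraints — constraint 1: p + q = 10; constraint 5: p + q = 10; constraint 7: t - s = 1 — and the others hold by inspection.

Satisfiable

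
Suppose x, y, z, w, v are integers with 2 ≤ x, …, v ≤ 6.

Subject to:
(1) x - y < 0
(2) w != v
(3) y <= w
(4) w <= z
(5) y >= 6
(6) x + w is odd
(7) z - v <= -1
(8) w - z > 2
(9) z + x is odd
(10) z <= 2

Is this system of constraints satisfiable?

From constraints 3 and 5: w ≥ y and y ≥ 6, so w ≥ 6. From constraints 4 and 10: w ≤ z and z ≤ 2, so w ≤ 2. But 2 < 6, so no value of w works.

Unsatisfiable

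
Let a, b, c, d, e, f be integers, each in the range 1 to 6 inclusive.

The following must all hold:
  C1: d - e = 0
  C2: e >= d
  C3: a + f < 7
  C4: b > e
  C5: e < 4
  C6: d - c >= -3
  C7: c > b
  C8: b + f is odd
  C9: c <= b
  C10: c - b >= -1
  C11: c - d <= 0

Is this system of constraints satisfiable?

Unsatisfiable

Constraints 2, 4, 7, and 11 give d ≤ e, e < b, b < c, c ≤ d. Chaining: d ≤ e < b < c ≤ d, which forces d < d — impossible.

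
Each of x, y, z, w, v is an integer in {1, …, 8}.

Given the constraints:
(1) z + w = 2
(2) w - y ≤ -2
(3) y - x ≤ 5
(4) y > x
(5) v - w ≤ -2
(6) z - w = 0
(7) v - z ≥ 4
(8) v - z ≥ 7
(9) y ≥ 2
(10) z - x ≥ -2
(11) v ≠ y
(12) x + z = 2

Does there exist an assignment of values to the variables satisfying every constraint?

Constraints 2, 3, 5, 7, and 10 give w − v ≥ 2, v − z ≥ 4, z − x ≥ -2, x − y ≥ -5, y − w ≥ 2.
Adding all 5 inequalities: the left sides telescope to 0, and the right sides sum to 2 + 4 + (-2) + (-5) + 2 = 1. So 0 ≥ 1, which is false.

Unsatisfiable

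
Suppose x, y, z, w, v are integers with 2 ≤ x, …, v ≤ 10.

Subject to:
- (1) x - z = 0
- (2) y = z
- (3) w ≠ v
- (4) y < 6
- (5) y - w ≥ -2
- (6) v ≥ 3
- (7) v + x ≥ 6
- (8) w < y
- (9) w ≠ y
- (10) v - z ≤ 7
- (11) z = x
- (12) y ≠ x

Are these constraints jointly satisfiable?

Unsatisfiable

From constraints 2 and 11, y = z = x, so y = x. But constraint 12 says y ≠ x. Contradiction.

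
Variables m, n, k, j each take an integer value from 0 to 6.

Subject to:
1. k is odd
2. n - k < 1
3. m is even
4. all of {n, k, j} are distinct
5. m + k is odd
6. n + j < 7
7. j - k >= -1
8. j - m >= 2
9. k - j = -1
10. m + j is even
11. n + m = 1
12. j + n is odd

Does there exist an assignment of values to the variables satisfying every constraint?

Satisfiable

The assignment m = 0, n = 1, k = 3, j = 4 works:
  constraint 2 holds since n - k = -2.
  constraint 6 holds since n + j = 5.
  constraint 7 holds since j - k = 1.
The rest check out directly.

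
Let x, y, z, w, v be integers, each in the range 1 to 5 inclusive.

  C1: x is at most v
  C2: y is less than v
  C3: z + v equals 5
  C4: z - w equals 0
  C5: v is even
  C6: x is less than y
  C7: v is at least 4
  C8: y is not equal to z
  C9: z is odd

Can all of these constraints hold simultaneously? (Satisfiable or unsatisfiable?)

One satisfying assignment is x = 1, y = 2, z = 1, w = 1, v = 4.
For the less obvious constraints — constraint 3: z + v = 5; constraint 4: z - w = 0; constraint 5: v = 4 is even — and the others hold by inspection.

Satisfiable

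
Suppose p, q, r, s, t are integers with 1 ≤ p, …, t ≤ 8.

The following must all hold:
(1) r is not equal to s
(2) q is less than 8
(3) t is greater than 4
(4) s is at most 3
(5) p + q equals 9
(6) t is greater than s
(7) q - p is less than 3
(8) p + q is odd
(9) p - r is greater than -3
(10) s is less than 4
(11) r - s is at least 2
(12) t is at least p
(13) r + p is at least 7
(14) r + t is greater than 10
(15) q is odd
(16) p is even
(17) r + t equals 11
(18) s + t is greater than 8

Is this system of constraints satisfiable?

Setting (p, q, r, s, t) = (4, 5, 5, 3, 6) satisfies everything: constraint 5: p + q = 9; constraint 7: q - p = 1; constraint 9: p - r = -1, and the others follow.

Satisfiable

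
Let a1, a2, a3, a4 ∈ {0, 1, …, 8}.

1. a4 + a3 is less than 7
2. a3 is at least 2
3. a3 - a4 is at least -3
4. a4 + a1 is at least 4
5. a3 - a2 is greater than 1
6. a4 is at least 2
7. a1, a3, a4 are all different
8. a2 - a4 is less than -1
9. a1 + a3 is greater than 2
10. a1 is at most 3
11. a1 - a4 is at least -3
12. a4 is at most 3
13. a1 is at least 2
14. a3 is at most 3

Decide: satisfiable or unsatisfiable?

Constraints 2, 6, 10, 12, 13, and 14 confine each of a1, a3, a4 to the 2 values {2, 3}.
Constraint 7 requires all 3 of them to be distinct, but only 2 values are available — impossible by the pigeonhole principle.

Unsatisfiable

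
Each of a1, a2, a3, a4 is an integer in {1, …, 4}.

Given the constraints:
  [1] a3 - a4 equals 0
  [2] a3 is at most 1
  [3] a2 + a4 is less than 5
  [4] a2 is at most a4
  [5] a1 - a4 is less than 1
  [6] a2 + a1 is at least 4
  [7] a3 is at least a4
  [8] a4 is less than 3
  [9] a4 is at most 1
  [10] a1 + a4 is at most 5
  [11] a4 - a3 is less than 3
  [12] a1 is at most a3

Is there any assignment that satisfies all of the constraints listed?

Unsatisfiable

From constraints 4 and 9: a2 ≤ a4 ≤ 1. From constraints 2 and 12: a1 ≤ a3 ≤ 1. Hence a2 + a1 ≤ 2. But constraint 6 requires a2 + a1 ≥ 4, and 4 > 2. Contradiction.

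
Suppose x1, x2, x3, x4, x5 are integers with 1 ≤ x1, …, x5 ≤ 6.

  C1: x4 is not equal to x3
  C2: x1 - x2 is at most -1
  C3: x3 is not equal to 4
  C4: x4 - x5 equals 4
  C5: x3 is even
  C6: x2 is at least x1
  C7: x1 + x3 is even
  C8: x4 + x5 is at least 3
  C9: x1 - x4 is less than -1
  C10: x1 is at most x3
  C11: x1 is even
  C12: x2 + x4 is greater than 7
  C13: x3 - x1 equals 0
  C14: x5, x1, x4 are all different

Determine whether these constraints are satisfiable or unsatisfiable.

Satisfiable

The assignment x1 = 2, x2 = 4, x3 = 2, x4 = 5, x5 = 1 works:
  constraint 2 holds since x1 - x2 = -2.
  constraint 4 holds since x4 - x5 = 4.
The rest check out directly.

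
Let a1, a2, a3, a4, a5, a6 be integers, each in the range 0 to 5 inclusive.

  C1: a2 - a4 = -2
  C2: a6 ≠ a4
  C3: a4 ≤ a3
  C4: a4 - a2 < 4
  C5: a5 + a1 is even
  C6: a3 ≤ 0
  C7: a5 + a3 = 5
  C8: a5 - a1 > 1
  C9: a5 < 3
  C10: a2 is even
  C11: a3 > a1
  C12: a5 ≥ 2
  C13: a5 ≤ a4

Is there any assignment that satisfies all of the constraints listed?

From constraints 12 and 13: a4 ≥ a5 and a5 ≥ 2, so a4 ≥ 2. From constraints 3 and 6: a4 ≤ a3 and a3 ≤ 0, so a4 ≤ 0. But 0 < 2, so no value of a4 works.

Unsatisfiable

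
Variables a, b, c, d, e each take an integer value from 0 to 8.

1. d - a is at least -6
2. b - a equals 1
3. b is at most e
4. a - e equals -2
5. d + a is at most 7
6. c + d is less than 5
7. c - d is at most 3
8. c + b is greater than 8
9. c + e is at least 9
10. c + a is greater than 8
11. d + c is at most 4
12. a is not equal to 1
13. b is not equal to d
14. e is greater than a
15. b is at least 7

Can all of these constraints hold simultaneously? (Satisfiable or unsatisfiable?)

Satisfiable

The assignment a = 6, b = 7, c = 3, d = 0, e = 8 works:
  constraint 1 holds since d - a = -6.
  constraint 2 holds since b - a = 1.
  constraint 4 holds since a - e = -2.
The rest check out directly.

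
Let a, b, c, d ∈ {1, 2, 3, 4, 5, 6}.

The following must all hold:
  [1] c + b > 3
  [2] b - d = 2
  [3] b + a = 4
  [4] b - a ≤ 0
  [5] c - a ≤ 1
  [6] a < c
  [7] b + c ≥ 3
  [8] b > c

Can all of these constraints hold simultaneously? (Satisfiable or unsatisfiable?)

Constraints 4, 6, and 8 give b ≤ a, a < c, c < b. Chaining: b ≤ a < c < b, which forces b < b — impossible.

Unsatisfiable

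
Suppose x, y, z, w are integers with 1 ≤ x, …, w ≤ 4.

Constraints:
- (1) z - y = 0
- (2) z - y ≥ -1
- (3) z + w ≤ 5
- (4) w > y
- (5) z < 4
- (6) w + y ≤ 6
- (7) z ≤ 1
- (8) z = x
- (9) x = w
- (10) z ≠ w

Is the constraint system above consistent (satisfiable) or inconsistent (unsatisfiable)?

Unsatisfiable

From constraints 8 and 9, z = x = w, so z = w. But constraint 10 says z ≠ w. Contradiction.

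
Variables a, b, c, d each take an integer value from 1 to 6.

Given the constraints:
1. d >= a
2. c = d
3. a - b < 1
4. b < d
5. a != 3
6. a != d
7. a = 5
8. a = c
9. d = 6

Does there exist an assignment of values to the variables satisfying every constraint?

Unsatisfiable

Constraint 7 fixes a = 5 and constraint 9 fixes d = 6. Constraints 2 and 8 give a = c = d, so a = d. But 5 ≠ 6 — contradiction.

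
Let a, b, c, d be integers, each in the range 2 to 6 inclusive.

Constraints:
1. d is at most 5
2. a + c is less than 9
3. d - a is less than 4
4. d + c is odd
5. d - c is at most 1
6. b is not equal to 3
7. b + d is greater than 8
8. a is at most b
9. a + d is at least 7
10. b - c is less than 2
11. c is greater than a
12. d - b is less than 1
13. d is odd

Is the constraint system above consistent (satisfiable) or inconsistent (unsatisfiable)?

Try a = 2, b = 5, c = 4, d = 5.
Check constraint 2: a + c = 6; constraint 3: d - a = 3; constraint 5: d - c = 1. The remaining constraints are straightforward to verify.

Satisfiable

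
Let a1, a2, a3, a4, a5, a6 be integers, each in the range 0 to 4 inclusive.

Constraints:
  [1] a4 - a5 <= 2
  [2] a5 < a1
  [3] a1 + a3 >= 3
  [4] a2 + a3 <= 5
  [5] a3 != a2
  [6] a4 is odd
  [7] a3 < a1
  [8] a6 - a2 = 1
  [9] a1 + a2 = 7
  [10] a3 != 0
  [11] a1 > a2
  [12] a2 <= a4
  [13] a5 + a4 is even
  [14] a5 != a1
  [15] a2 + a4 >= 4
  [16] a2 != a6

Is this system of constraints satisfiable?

Try a1 = 4, a2 = 3, a3 = 1, a4 = 3, a5 = 1, a6 = 4.
Check constraint 1: a4 - a5 = 2; constraint 3: a1 + a3 = 5. The remaining constraints are straightforward to verify.

Satisfiable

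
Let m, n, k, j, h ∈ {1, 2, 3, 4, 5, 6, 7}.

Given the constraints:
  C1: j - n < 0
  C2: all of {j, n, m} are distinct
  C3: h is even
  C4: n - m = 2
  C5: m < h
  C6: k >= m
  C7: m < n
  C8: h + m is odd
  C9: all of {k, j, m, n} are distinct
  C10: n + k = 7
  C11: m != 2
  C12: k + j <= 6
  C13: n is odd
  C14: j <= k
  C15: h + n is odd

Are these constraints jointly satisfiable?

Satisfiable

The assignment m = 1, n = 3, k = 4, j = 2, h = 4 works:
  constraint 1 holds since j - n = -1.
  constraint 4 holds since n - m = 2.
The rest check out directly.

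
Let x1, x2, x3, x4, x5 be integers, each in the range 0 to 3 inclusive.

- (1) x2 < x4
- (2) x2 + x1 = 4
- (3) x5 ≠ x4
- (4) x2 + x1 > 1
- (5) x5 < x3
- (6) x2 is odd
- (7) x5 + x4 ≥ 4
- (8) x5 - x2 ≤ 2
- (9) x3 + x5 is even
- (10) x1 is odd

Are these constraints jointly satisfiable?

Satisfiable

Try x1 = 3, x2 = 1, x3 = 3, x4 = 3, x5 = 1.
Check constraint 2: x2 + x1 = 4; constraint 4: x2 + x1 = 4; constraint 7: x5 + x4 = 4. The remaining constraints are straightforward to verify.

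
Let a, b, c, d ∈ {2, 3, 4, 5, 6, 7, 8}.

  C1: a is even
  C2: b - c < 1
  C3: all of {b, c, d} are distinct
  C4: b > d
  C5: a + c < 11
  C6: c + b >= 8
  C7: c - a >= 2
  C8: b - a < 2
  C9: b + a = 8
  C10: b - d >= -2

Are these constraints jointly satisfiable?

Satisfiable

Setting (a, b, c, d) = (4, 4, 6, 3) satisfies everything: constraint 2: b - c = -2; constraint 5: a + c = 10, and the others follow.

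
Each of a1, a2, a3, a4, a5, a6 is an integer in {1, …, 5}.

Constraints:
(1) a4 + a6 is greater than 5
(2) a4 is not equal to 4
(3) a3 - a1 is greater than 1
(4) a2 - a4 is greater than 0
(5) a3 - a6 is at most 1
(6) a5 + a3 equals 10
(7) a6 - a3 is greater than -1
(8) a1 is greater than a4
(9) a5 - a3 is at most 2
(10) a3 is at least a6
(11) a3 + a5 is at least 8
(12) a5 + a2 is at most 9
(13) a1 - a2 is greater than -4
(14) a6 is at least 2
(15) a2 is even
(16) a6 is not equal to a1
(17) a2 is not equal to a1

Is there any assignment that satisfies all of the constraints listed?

One satisfying assignment is a1 = 2, a2 = 4, a3 = 5, a4 = 1, a5 = 5, a6 = 5.
For the less obvious constraints — constraint 1: a4 + a6 = 6; constraint 3: a3 - a1 = 3 — and the others hold by inspection.

Satisfiable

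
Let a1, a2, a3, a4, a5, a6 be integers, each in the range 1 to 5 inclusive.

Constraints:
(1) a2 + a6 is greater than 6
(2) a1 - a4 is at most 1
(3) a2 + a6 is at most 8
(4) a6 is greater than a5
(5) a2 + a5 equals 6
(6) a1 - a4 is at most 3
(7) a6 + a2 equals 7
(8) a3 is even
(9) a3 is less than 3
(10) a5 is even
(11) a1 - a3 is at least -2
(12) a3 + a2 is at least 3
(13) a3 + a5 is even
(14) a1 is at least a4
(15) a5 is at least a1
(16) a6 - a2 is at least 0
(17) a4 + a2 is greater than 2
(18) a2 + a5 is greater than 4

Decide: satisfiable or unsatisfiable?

Satisfiable

Try a1 = 2, a2 = 2, a3 = 2, a4 = 2, a5 = 4, a6 = 5.
Check constraint 1: a2 + a6 = 7; constraint 2: a1 - a4 = 0; constraint 3: a2 + a6 = 7. The remaining constraints are straightforward to verify.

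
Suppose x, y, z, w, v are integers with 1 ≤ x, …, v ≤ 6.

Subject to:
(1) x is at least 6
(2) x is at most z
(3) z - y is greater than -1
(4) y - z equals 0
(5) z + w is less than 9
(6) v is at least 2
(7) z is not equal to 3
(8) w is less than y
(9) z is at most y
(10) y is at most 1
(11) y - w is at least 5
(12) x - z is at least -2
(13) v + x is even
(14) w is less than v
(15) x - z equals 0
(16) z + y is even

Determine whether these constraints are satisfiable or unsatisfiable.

From constraints 1 and 2: z ≥ x and x ≥ 6, so z ≥ 6. From constraints 9 and 10: z ≤ y and y ≤ 1, so z ≤ 1. But 1 < 6, so no value of z works.

Unsatisfiable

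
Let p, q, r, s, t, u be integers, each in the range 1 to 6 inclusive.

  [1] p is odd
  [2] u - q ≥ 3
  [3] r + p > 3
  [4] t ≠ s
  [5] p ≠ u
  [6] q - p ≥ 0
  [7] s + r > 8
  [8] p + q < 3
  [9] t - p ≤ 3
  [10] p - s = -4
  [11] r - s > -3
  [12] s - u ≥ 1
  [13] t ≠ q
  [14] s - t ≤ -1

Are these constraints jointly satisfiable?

Unsatisfiable

Constraints 2, 6, 9, 12, and 14 give s − u ≥ 1, u − q ≥ 3, q − p ≥ 0, p − t ≥ -3, t − s ≥ 1.
Adding all 5 inequalities: the left sides telescope to 0, and the right sides sum to 1 + 3 + 0 + (-3) + 1 = 2. So 0 ≥ 2, which is false.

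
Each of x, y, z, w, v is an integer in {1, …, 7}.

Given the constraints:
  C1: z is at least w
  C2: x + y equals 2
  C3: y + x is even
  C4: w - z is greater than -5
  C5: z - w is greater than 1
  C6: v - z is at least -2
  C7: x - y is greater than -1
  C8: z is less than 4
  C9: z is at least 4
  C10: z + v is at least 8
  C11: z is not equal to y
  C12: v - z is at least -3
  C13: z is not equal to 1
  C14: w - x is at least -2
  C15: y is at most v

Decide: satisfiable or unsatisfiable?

Unsatisfiable

From constraint 9: z ≥ 4. From constraint 8: z ≤ 3. But 3 < 4, so no value of z works.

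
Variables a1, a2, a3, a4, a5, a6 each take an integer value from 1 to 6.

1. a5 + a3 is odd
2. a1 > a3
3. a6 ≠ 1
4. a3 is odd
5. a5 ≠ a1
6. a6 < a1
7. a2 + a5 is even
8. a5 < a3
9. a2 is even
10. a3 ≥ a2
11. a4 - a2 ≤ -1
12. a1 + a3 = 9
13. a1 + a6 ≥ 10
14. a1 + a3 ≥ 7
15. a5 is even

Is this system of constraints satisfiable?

One satisfying assignment is a1 = 6, a2 = 2, a3 = 3, a4 = 1, a5 = 2, a6 = 5.
For the less obvious constraints — constraint 11: a4 - a2 = -1; constraint 12: a1 + a3 = 9; constraint 13: a1 + a6 = 11 — and the others hold by inspection.

Satisfiable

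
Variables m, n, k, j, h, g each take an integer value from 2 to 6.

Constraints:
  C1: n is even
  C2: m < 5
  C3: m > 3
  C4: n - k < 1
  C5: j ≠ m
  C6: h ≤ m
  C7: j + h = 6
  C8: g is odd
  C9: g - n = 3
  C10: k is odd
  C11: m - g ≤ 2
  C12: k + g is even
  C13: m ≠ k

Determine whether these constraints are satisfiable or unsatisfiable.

Satisfiable

Setting (m, n, k, j, h, g) = (4, 2, 3, 3, 3, 5) satisfies everything: constraint 4: n - k = -1; constraint 7: j + h = 6, and the others follow.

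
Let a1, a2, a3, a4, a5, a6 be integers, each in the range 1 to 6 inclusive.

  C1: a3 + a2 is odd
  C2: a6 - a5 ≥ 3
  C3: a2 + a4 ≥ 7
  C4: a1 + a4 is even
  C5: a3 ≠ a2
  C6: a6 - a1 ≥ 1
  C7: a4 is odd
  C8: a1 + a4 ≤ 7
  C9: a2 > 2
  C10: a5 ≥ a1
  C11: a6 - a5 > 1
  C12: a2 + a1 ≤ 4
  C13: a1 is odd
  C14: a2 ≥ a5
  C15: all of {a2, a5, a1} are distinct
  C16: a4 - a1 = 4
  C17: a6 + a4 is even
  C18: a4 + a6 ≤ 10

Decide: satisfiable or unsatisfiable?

Satisfiable

Try a1 = 1, a2 = 3, a3 = 2, a4 = 5, a5 = 2, a6 = 5.
Check constraint 2: a6 - a5 = 3; constraint 3: a2 + a4 = 8; constraint 6: a6 - a1 = 4. The remaining constraints are straightforward to verify.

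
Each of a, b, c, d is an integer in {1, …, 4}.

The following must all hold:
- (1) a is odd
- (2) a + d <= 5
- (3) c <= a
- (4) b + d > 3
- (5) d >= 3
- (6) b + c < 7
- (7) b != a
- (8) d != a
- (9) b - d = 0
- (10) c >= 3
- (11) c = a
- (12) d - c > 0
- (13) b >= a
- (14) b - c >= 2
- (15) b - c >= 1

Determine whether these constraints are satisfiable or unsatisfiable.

From constraints 3 and 10: a ≥ c ≥ 3. From constraint 5: d ≥ 3. Hence a + d ≥ 6. But constraint 2 requires a + d ≤ 5, and 5 < 6. Contradiction.

Unsatisfiable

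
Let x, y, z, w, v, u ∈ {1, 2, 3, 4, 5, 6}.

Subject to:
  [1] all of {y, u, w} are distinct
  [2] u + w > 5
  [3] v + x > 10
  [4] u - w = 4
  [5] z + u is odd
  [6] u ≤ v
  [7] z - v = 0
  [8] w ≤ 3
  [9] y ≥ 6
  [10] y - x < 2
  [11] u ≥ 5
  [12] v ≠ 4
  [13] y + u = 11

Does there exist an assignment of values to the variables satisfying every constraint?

Satisfiable

Take x = 6, y = 6, z = 6, w = 1, v = 6, u = 5. Then constraint 2: u + w = 6; constraint 3: v + x = 12; constraint 4: u - w = 4, and every other listed constraint is also met.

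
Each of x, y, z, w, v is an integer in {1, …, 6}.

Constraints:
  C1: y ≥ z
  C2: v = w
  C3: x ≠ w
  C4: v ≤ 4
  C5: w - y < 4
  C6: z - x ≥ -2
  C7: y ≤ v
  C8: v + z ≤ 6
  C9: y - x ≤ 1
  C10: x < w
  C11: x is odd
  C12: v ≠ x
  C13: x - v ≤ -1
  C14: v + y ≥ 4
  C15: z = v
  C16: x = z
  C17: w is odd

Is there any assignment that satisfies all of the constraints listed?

From constraints 2, 15, and 16, x = z = v = w, so x = w. But constraint 3 says x ≠ w. Contradiction.

Unsatisfiable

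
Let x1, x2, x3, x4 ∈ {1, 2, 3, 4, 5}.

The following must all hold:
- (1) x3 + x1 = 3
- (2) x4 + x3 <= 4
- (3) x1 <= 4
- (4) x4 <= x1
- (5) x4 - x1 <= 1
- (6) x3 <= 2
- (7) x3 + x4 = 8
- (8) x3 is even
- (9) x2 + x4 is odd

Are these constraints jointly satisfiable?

Unsatisfiable

From constraint 6: x3 ≤ 2. From constraints 3 and 4: x4 ≤ x1 ≤ 4. Hence x3 + x4 ≤ 6. But constraint 7 requires x3 + x4 = 8, and 8 > 6. Contradiction.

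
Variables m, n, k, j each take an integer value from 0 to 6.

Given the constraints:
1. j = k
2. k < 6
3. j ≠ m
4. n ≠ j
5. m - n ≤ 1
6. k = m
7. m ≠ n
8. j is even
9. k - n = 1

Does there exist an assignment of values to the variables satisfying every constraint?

From constraints 1 and 6, j = k = m, so j = m. But constraint 3 says j ≠ m. Contradiction.

Unsatisfiable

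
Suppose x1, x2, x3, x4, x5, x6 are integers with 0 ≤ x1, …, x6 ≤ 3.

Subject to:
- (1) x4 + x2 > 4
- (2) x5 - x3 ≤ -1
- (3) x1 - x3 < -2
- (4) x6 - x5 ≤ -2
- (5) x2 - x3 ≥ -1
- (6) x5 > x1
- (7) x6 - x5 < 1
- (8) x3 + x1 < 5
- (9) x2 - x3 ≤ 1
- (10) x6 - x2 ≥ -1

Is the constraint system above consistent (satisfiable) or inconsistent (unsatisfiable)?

Constraints 2, 4, 5, and 10 give x3 − x5 ≥ 1, x5 − x6 ≥ 2, x6 − x2 ≥ -1, x2 − x3 ≥ -1.
Adding all 4 inequalities: the left sides telescope to 0, and the right sides sum to 1 + 2 + (-1) + (-1) = 1. So 0 ≥ 1, which is false.

Unsatisfiable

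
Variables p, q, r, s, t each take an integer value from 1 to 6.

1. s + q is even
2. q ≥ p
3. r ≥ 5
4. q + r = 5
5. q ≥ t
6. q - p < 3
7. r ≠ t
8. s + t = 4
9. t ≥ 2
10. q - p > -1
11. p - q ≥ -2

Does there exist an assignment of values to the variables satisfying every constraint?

From constraints 5 and 9: q ≥ t ≥ 2. From constraint 3: r ≥ 5. Hence q + r ≥ 7. But constraint 4 requires q + r = 5, and 5 < 7. Contradiction.

Unsatisfiable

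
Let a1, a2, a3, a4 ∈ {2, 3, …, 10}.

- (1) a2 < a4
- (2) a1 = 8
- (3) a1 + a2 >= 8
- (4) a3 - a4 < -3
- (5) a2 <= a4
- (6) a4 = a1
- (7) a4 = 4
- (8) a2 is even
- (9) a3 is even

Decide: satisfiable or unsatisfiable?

Constraint 7 fixes a4 = 4 and constraint 2 fixes a1 = 8, but constraint 6 requires a4 = a1. Since 4 ≠ 8, contradiction.

Unsatisfiable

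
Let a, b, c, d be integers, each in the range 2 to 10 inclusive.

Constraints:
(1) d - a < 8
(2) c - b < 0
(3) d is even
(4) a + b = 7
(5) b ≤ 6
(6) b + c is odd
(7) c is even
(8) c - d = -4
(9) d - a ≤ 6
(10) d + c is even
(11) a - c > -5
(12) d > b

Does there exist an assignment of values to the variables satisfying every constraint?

Take a = 2, b = 5, c = 4, d = 8. Then constraint 1: d - a = 6; constraint 2: c - b = -1; constraint 4: a + b = 7, and every other listed constraint is also met.

Satisfiable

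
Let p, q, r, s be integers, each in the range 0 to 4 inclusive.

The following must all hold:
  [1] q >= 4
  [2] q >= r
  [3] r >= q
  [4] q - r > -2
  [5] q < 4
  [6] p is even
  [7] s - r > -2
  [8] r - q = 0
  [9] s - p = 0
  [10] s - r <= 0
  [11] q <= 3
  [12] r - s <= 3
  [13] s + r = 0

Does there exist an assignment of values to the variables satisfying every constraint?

Unsatisfiable

From constraint 1: q ≥ 4. From constraint 5: q ≤ 3. But 3 < 4, so no value of q works.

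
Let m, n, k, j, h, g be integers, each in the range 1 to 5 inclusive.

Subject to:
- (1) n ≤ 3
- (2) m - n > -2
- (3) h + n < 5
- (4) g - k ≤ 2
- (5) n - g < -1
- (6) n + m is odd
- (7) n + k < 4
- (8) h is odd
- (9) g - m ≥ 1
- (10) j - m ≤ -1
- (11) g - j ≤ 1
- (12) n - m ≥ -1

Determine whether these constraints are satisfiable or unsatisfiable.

Constraints 9, 10, and 11 give m − j ≥ 1, j − g ≥ -1, g − m ≥ 1.
Adding all 3 inequalities: the left sides telescope to 0, and the right sides sum to 1 + (-1) + 1 = 1. So 0 ≥ 1, which is false.

Unsatisfiable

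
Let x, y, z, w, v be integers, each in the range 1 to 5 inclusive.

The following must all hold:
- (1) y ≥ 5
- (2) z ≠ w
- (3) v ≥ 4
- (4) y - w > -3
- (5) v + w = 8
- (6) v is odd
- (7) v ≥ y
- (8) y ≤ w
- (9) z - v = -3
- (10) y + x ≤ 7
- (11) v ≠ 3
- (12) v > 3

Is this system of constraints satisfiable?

Unsatisfiable

From constraint 3: v ≥ 4. From constraints 1 and 8: w ≥ y ≥ 5. Hence v + w ≥ 9. But constraint 5 requires v + w = 8, and 8 < 9. Contradiction.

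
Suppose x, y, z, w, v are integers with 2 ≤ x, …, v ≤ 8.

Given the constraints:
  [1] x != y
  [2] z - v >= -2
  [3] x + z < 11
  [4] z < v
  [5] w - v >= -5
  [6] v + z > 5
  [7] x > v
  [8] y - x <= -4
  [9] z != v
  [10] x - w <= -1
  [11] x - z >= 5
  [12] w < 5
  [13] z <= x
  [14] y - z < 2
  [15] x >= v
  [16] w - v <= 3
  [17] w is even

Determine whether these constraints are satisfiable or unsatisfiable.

Constraints 2, 10, 11, and 16 give w − x ≥ 1, x − z ≥ 5, z − v ≥ -2, v − w ≥ -3.
Adding all 4 inequalities: the left sides telescope to 0, and the right sides sum to 1 + 5 + (-2) + (-3) = 1. So 0 ≥ 1, which is false.

Unsatisfiable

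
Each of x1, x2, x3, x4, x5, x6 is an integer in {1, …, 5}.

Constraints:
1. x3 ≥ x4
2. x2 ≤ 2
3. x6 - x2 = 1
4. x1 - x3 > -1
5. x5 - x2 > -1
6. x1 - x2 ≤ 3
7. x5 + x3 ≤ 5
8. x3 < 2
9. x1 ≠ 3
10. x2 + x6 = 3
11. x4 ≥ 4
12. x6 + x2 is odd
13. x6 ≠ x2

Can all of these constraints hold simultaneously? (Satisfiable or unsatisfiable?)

From constraints 1 and 11: x3 ≥ x4 and x4 ≥ 4, so x3 ≥ 4. From constraint 8: x3 ≤ 1. But 1 < 4, so no value of x3 works.

Unsatisfiable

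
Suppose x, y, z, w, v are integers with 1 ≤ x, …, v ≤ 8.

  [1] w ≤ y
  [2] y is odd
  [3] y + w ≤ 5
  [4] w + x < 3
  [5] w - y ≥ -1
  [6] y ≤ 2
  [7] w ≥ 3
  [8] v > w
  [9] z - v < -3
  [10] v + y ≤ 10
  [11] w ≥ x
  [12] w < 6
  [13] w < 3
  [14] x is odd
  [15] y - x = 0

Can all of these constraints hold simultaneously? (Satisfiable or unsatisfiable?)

From constraint 7: w ≥ 3. From constraints 1 and 6: w ≤ y and y ≤ 2, so w ≤ 2. But 2 < 3, so no value of w works.

Unsatisfiable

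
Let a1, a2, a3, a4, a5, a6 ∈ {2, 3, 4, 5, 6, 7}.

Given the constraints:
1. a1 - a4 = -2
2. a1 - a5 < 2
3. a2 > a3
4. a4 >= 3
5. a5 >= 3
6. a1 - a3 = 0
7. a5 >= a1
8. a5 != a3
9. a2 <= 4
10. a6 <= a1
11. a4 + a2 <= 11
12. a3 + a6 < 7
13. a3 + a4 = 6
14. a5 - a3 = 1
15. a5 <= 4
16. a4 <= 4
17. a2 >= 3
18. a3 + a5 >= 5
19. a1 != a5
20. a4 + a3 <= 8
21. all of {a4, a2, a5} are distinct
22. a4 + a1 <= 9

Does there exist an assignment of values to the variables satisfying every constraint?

Unsatisfiable

Constraints 4, 5, 9, 15, 16, and 17 confine each of a4, a2, a5 to the 2 values {3, 4}.
Constraint 21 requires all 3 of them to be distinct, but only 2 values are available — impossible by the pigeonhole principle.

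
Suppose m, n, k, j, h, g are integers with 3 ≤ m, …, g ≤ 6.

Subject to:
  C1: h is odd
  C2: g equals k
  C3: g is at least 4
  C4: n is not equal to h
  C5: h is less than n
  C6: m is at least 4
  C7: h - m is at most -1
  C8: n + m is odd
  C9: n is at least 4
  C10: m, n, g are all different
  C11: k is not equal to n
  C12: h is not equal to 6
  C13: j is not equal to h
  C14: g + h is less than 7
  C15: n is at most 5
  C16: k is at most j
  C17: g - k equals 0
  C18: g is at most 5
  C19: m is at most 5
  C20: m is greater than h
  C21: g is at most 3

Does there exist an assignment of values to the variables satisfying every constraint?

Unsatisfiable

Constraints 3, 6, 9, 15, 18, and 19 confine each of m, n, g to the 2 values {4, 5}.
Constraint 10 requires all 3 of them to be distinct, but only 2 values are available — impossible by the pigeonhole principle.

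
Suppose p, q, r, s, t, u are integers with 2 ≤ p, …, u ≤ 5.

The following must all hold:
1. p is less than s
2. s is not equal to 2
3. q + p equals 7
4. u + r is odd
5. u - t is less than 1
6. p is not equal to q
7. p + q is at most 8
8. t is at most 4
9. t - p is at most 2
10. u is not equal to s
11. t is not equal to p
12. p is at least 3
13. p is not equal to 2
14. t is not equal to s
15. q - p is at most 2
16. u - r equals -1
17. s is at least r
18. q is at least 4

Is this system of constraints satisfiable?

One satisfying assignment is p = 3, q = 4, r = 3, s = 5, t = 4, u = 2.
For the less obvious constraints — constraint 3: q + p = 7; constraint 5: u - t = -2; constraint 7: p + q = 7 — and the others hold by inspection.

Satisfiable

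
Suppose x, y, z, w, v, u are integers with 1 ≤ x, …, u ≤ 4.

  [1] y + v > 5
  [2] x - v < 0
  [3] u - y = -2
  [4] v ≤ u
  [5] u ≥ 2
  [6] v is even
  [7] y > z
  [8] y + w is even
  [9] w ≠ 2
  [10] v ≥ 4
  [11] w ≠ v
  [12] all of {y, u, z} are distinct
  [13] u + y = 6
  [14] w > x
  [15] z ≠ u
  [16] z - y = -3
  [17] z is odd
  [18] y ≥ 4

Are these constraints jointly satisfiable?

Unsatisfiable

From constraints 4 and 10: u ≥ v ≥ 4. From constraint 18: y ≥ 4. Hence u + y ≥ 8. But constraint 13 requires u + y = 6, and 6 < 8. Contradiction.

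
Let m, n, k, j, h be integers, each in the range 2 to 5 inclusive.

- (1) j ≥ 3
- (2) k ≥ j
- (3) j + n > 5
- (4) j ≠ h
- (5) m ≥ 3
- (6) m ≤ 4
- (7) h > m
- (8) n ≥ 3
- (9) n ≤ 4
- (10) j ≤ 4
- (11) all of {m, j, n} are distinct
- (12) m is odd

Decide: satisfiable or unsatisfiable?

Unsatisfiable

Constraints 1, 5, 6, 8, 9, and 10 confine each of m, j, n to the 2 values {3, 4}.
Constraint 11 requires all 3 of them to be distinct, but only 2 values are available — impossible by the pigeonhole principle.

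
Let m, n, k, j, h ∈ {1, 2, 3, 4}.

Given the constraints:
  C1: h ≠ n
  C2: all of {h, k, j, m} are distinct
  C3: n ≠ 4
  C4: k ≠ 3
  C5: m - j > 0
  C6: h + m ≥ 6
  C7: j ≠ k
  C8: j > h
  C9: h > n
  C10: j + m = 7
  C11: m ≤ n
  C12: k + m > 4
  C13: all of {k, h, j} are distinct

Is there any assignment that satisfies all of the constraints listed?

Unsatisfiable

Constraints 5, 8, 9, and 11 give n < h, h < j, j < m, m ≤ n. Chaining: n < h < j < m ≤ n, which forces n < n — impossible.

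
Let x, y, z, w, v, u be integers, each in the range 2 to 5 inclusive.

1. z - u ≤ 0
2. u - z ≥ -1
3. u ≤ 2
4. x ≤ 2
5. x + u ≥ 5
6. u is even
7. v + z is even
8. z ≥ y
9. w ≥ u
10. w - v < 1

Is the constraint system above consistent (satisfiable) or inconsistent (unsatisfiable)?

From constraint 4: x ≤ 2. From constraint 3: u ≤ 2. Hence x + u ≤ 4. But constraint 5 requires x + u ≥ 5, and 5 > 4. Contradiction.

Unsatisfiable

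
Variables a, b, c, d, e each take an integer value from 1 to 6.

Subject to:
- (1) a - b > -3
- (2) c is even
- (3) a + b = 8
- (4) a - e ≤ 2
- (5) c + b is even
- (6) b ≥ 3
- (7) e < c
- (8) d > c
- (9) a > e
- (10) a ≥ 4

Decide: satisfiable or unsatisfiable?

Satisfiable

Take a = 4, b = 4, c = 4, d = 5, e = 2. Then constraint 1: a - b = 0; constraint 3: a + b = 8; constraint 4: a - e = 2, and every other listed constraint is also met.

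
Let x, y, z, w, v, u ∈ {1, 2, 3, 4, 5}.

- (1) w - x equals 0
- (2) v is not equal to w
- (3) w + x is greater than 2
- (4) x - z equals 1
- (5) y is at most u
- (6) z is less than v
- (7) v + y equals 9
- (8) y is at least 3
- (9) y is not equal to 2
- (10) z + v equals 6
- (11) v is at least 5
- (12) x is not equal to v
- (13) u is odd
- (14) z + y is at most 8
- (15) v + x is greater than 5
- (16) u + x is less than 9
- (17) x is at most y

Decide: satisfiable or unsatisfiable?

Satisfiable

Take x = 2, y = 4, z = 1, w = 2, v = 5, u = 5. Then constraint 1: w - x = 0; constraint 3: w + x = 4, and every other listed constraint is also met.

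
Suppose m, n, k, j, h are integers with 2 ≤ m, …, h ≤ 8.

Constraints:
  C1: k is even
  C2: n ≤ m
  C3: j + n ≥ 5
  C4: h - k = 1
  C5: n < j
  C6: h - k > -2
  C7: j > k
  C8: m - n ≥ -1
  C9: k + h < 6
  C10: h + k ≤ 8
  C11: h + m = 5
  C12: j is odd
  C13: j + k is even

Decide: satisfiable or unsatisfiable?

Constraint 12 makes j odd and constraint 1 makes k even, so j + k must be odd. Constraint 13 says j + k is even — contradiction.

Unsatisfiable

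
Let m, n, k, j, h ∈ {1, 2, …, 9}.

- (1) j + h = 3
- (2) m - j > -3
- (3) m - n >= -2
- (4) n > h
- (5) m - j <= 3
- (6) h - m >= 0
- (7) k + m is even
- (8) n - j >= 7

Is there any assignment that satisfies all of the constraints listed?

Constraints 3, 5, and 8 give n − j ≥ 7, j − m ≥ -3, m − n ≥ -2.
Adding all 3 inequalities: the left sides telescope to 0, and the right sides sum to 7 + (-3) + (-2) = 2. So 0 ≥ 2, which is false.

Unsatisfiable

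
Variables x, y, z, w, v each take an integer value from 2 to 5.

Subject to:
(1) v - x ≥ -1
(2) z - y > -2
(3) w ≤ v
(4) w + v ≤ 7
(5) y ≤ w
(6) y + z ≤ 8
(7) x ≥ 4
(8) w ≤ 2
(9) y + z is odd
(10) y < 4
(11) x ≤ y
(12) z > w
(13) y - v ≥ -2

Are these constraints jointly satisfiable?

From constraints 7 and 11: y ≥ x and x ≥ 4, so y ≥ 4. From constraints 5 and 8: y ≤ w and w ≤ 2, so y ≤ 2. But 2 < 4, so no value of y works.

Unsatisfiable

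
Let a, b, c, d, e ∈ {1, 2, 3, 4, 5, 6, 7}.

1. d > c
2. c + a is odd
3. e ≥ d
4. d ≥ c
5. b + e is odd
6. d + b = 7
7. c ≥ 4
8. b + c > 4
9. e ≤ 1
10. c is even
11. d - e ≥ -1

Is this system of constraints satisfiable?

Unsatisfiable

From constraints 4 and 7: d ≥ c and c ≥ 4, so d ≥ 4. From constraints 3 and 9: d ≤ e and e ≤ 1, so d ≤ 1. But 1 < 4, so no value of d works.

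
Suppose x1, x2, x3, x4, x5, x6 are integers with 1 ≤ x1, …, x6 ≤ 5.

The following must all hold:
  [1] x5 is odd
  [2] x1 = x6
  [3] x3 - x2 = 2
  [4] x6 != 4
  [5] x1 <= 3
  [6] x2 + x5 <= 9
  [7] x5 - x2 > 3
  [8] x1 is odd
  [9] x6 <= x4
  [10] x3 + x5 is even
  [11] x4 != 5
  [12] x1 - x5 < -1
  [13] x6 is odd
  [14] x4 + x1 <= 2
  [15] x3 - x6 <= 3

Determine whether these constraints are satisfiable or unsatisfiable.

Satisfiable

Take x1 = 1, x2 = 1, x3 = 3, x4 = 1, x5 = 5, x6 = 1. Then constraint 3: x3 - x2 = 2; constraint 6: x2 + x5 = 6; constraint 7: x5 - x2 = 4, and every other listed constraint is also met.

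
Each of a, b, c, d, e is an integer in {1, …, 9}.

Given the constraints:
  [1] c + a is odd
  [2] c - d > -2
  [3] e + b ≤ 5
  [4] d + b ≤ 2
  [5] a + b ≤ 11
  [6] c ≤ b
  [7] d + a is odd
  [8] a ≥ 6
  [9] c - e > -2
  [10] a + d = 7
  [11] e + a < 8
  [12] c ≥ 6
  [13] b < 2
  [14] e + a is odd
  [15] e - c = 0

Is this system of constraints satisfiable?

From constraint 8: a ≥ 6. From constraints 6 and 12: b ≥ c ≥ 6. Hence a + b ≥ 12. But constraint 5 requires a + b ≤ 11, and 11 < 12. Contradiction.

Unsatisfiable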